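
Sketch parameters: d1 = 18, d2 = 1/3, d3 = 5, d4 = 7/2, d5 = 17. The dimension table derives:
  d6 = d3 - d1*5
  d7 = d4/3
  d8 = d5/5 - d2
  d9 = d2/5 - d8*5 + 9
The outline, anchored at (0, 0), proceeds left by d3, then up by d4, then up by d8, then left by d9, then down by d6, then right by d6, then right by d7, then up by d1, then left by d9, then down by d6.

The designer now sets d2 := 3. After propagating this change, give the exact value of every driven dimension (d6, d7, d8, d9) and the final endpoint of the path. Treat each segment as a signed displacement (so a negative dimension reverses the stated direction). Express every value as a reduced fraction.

Apply edit: d2 := 3
  d6 = d3 - d1*5 = -85
  d7 = d4/3 = 7/6
  d8 = d5/5 - d2 = 2/5
  d9 = d2/5 - d8*5 + 9 = 38/5
Walk from origin (0, 0):
  seg 1: left by d3 = 5 → (-5, 0)
  seg 2: up by d4 = 7/2 → (-5, 7/2)
  seg 3: up by d8 = 2/5 → (-5, 39/10)
  seg 4: left by d9 = 38/5 → (-63/5, 39/10)
  seg 5: down by d6 = -85 → (-63/5, 889/10)
  seg 6: right by d6 = -85 → (-488/5, 889/10)
  seg 7: right by d7 = 7/6 → (-2893/30, 889/10)
  seg 8: up by d1 = 18 → (-2893/30, 1069/10)
  seg 9: left by d9 = 38/5 → (-3121/30, 1069/10)
  seg 10: down by d6 = -85 → (-3121/30, 1919/10)

d6 = -85
d7 = 7/6
d8 = 2/5
d9 = 38/5
endpoint = (-3121/30, 1919/10)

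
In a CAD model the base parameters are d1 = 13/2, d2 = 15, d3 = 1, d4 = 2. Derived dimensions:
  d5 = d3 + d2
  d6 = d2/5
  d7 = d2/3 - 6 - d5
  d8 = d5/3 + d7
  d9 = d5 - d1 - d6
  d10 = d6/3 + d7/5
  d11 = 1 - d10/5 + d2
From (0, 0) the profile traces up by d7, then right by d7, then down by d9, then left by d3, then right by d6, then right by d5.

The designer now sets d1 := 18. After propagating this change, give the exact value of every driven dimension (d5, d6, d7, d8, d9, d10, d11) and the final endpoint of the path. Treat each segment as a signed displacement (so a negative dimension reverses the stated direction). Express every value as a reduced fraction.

Apply edit: d1 := 18
  d5 = d3 + d2 = 16
  d6 = d2/5 = 3
  d7 = d2/3 - 6 - d5 = -17
  d8 = d5/3 + d7 = -35/3
  d9 = d5 - d1 - d6 = -5
  d10 = d6/3 + d7/5 = -12/5
  d11 = 1 - d10/5 + d2 = 412/25
Walk from origin (0, 0):
  seg 1: up by d7 = -17 → (0, -17)
  seg 2: right by d7 = -17 → (-17, -17)
  seg 3: down by d9 = -5 → (-17, -12)
  seg 4: left by d3 = 1 → (-18, -12)
  seg 5: right by d6 = 3 → (-15, -12)
  seg 6: right by d5 = 16 → (1, -12)

d5 = 16
d6 = 3
d7 = -17
d8 = -35/3
d9 = -5
d10 = -12/5
d11 = 412/25
endpoint = (1, -12)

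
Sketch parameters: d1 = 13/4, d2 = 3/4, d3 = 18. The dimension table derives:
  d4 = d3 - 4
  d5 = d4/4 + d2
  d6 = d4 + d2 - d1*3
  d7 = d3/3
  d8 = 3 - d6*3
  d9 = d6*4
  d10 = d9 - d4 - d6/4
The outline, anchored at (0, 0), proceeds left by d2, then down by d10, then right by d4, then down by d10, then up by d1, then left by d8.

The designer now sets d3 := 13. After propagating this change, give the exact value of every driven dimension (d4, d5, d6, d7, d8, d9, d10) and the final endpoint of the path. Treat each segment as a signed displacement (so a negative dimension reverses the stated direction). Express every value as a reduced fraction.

d4 = 9
d5 = 3
d6 = 0
d7 = 13/3
d8 = 3
d9 = 0
d10 = -9
endpoint = (21/4, 85/4)

Apply edit: d3 := 13
  d4 = d3 - 4 = 9
  d5 = d4/4 + d2 = 3
  d6 = d4 + d2 - d1*3 = 0
  d7 = d3/3 = 13/3
  d8 = 3 - d6*3 = 3
  d9 = d6*4 = 0
  d10 = d9 - d4 - d6/4 = -9
Walk from origin (0, 0):
  seg 1: left by d2 = 3/4 → (-3/4, 0)
  seg 2: down by d10 = -9 → (-3/4, 9)
  seg 3: right by d4 = 9 → (33/4, 9)
  seg 4: down by d10 = -9 → (33/4, 18)
  seg 5: up by d1 = 13/4 → (33/4, 85/4)
  seg 6: left by d8 = 3 → (21/4, 85/4)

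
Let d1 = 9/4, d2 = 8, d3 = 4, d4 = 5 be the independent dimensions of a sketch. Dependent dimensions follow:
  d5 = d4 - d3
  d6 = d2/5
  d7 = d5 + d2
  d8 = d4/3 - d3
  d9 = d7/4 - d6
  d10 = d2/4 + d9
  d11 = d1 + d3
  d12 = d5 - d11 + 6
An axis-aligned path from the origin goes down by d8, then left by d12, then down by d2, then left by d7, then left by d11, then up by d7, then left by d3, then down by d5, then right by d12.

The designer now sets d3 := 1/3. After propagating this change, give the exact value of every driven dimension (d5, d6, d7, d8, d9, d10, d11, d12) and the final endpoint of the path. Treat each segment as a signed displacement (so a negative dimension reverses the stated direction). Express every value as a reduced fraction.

Apply edit: d3 := 1/3
  d5 = d4 - d3 = 14/3
  d6 = d2/5 = 8/5
  d7 = d5 + d2 = 38/3
  d8 = d4/3 - d3 = 4/3
  d9 = d7/4 - d6 = 47/30
  d10 = d2/4 + d9 = 107/30
  d11 = d1 + d3 = 31/12
  d12 = d5 - d11 + 6 = 97/12
Walk from origin (0, 0):
  seg 1: down by d8 = 4/3 → (0, -4/3)
  seg 2: left by d12 = 97/12 → (-97/12, -4/3)
  seg 3: down by d2 = 8 → (-97/12, -28/3)
  seg 4: left by d7 = 38/3 → (-83/4, -28/3)
  seg 5: left by d11 = 31/12 → (-70/3, -28/3)
  seg 6: up by d7 = 38/3 → (-70/3, 10/3)
  seg 7: left by d3 = 1/3 → (-71/3, 10/3)
  seg 8: down by d5 = 14/3 → (-71/3, -4/3)
  seg 9: right by d12 = 97/12 → (-187/12, -4/3)

d5 = 14/3
d6 = 8/5
d7 = 38/3
d8 = 4/3
d9 = 47/30
d10 = 107/30
d11 = 31/12
d12 = 97/12
endpoint = (-187/12, -4/3)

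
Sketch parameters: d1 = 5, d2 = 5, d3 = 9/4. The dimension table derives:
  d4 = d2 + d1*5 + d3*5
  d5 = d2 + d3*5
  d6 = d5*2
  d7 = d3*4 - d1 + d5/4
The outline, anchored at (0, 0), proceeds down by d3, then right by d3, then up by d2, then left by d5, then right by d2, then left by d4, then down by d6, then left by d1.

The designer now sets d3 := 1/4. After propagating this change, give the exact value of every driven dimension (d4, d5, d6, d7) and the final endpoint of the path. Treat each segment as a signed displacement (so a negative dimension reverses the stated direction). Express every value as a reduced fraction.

d4 = 125/4
d5 = 25/4
d6 = 25/2
d7 = -39/16
endpoint = (-149/4, -31/4)

Apply edit: d3 := 1/4
  d4 = d2 + d1*5 + d3*5 = 125/4
  d5 = d2 + d3*5 = 25/4
  d6 = d5*2 = 25/2
  d7 = d3*4 - d1 + d5/4 = -39/16
Walk from origin (0, 0):
  seg 1: down by d3 = 1/4 → (0, -1/4)
  seg 2: right by d3 = 1/4 → (1/4, -1/4)
  seg 3: up by d2 = 5 → (1/4, 19/4)
  seg 4: left by d5 = 25/4 → (-6, 19/4)
  seg 5: right by d2 = 5 → (-1, 19/4)
  seg 6: left by d4 = 125/4 → (-129/4, 19/4)
  seg 7: down by d6 = 25/2 → (-129/4, -31/4)
  seg 8: left by d1 = 5 → (-149/4, -31/4)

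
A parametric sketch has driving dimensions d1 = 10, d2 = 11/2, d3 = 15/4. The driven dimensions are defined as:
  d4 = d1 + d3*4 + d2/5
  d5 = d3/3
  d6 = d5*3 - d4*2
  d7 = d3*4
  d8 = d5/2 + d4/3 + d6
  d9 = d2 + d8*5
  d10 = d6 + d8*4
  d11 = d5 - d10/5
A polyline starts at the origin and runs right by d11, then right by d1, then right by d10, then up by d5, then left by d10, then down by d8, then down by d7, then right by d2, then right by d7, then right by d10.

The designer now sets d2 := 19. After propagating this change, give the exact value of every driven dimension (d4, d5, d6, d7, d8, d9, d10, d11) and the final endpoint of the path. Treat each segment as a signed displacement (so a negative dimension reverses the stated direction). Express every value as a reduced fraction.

Apply edit: d2 := 19
  d4 = d1 + d3*4 + d2/5 = 144/5
  d5 = d3/3 = 5/4
  d6 = d5*3 - d4*2 = -1077/20
  d7 = d3*4 = 15
  d8 = d5/2 + d4/3 + d6 = -349/8
  d9 = d2 + d8*5 = -1593/8
  d10 = d6 + d8*4 = -4567/20
  d11 = d5 - d10/5 = 1173/25
Walk from origin (0, 0):
  seg 1: right by d11 = 1173/25 → (1173/25, 0)
  seg 2: right by d1 = 10 → (1423/25, 0)
  seg 3: right by d10 = -4567/20 → (-17143/100, 0)
  seg 4: up by d5 = 5/4 → (-17143/100, 5/4)
  seg 5: left by d10 = -4567/20 → (1423/25, 5/4)
  seg 6: down by d8 = -349/8 → (1423/25, 359/8)
  seg 7: down by d7 = 15 → (1423/25, 239/8)
  seg 8: right by d2 = 19 → (1898/25, 239/8)
  seg 9: right by d7 = 15 → (2273/25, 239/8)
  seg 10: right by d10 = -4567/20 → (-13743/100, 239/8)

d4 = 144/5
d5 = 5/4
d6 = -1077/20
d7 = 15
d8 = -349/8
d9 = -1593/8
d10 = -4567/20
d11 = 1173/25
endpoint = (-13743/100, 239/8)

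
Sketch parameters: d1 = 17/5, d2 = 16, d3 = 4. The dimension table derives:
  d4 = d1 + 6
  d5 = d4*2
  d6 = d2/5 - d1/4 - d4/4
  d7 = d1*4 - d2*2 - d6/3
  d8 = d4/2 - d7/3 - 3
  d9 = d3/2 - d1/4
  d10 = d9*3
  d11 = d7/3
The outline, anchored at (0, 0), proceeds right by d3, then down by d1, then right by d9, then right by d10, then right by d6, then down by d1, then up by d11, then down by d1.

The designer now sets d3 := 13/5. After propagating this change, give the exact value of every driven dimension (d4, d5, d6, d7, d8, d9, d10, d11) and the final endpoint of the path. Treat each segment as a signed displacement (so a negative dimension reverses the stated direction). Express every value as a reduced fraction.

d4 = 47/5
d5 = 94/5
d6 = 0
d7 = -92/5
d8 = 47/6
d9 = 9/20
d10 = 27/20
d11 = -92/15
endpoint = (22/5, -49/3)

Apply edit: d3 := 13/5
  d4 = d1 + 6 = 47/5
  d5 = d4*2 = 94/5
  d6 = d2/5 - d1/4 - d4/4 = 0
  d7 = d1*4 - d2*2 - d6/3 = -92/5
  d8 = d4/2 - d7/3 - 3 = 47/6
  d9 = d3/2 - d1/4 = 9/20
  d10 = d9*3 = 27/20
  d11 = d7/3 = -92/15
Walk from origin (0, 0):
  seg 1: right by d3 = 13/5 → (13/5, 0)
  seg 2: down by d1 = 17/5 → (13/5, -17/5)
  seg 3: right by d9 = 9/20 → (61/20, -17/5)
  seg 4: right by d10 = 27/20 → (22/5, -17/5)
  seg 5: right by d6 = 0 → (22/5, -17/5)
  seg 6: down by d1 = 17/5 → (22/5, -34/5)
  seg 7: up by d11 = -92/15 → (22/5, -194/15)
  seg 8: down by d1 = 17/5 → (22/5, -49/3)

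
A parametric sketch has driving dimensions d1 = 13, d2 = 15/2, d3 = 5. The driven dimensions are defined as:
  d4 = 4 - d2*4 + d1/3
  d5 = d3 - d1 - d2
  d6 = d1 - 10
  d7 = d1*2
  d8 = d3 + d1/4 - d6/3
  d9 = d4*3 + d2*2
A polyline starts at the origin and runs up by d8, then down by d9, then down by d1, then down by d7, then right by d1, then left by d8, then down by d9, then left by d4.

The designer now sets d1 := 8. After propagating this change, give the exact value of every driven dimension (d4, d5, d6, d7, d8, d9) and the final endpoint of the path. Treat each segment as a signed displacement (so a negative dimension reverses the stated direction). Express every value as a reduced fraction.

Apply edit: d1 := 8
  d4 = 4 - d2*4 + d1/3 = -70/3
  d5 = d3 - d1 - d2 = -21/2
  d6 = d1 - 10 = -2
  d7 = d1*2 = 16
  d8 = d3 + d1/4 - d6/3 = 23/3
  d9 = d4*3 + d2*2 = -55
Walk from origin (0, 0):
  seg 1: up by d8 = 23/3 → (0, 23/3)
  seg 2: down by d9 = -55 → (0, 188/3)
  seg 3: down by d1 = 8 → (0, 164/3)
  seg 4: down by d7 = 16 → (0, 116/3)
  seg 5: right by d1 = 8 → (8, 116/3)
  seg 6: left by d8 = 23/3 → (1/3, 116/3)
  seg 7: down by d9 = -55 → (1/3, 281/3)
  seg 8: left by d4 = -70/3 → (71/3, 281/3)

d4 = -70/3
d5 = -21/2
d6 = -2
d7 = 16
d8 = 23/3
d9 = -55
endpoint = (71/3, 281/3)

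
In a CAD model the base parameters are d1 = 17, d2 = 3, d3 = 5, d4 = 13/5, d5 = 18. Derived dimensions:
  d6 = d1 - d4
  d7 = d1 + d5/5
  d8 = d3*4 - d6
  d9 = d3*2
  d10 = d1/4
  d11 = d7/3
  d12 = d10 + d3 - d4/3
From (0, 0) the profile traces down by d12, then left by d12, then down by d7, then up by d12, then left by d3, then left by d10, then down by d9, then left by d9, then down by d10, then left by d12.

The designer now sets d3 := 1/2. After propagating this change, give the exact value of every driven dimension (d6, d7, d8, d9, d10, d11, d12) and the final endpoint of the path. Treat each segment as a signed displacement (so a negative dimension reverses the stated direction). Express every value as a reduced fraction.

d6 = 72/5
d7 = 103/5
d8 = -62/5
d9 = 1
d10 = 17/4
d11 = 103/15
d12 = 233/60
endpoint = (-811/60, -517/20)

Apply edit: d3 := 1/2
  d6 = d1 - d4 = 72/5
  d7 = d1 + d5/5 = 103/5
  d8 = d3*4 - d6 = -62/5
  d9 = d3*2 = 1
  d10 = d1/4 = 17/4
  d11 = d7/3 = 103/15
  d12 = d10 + d3 - d4/3 = 233/60
Walk from origin (0, 0):
  seg 1: down by d12 = 233/60 → (0, -233/60)
  seg 2: left by d12 = 233/60 → (-233/60, -233/60)
  seg 3: down by d7 = 103/5 → (-233/60, -1469/60)
  seg 4: up by d12 = 233/60 → (-233/60, -103/5)
  seg 5: left by d3 = 1/2 → (-263/60, -103/5)
  seg 6: left by d10 = 17/4 → (-259/30, -103/5)
  seg 7: down by d9 = 1 → (-259/30, -108/5)
  seg 8: left by d9 = 1 → (-289/30, -108/5)
  seg 9: down by d10 = 17/4 → (-289/30, -517/20)
  seg 10: left by d12 = 233/60 → (-811/60, -517/20)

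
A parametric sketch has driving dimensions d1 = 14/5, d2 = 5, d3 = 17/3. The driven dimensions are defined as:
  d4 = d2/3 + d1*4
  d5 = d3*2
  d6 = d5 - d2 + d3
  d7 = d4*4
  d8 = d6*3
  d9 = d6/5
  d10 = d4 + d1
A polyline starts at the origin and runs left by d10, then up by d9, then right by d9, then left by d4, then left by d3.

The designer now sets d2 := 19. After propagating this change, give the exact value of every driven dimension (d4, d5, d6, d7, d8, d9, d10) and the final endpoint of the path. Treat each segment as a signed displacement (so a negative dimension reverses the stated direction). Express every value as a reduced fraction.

d4 = 263/15
d5 = 34/3
d6 = -2
d7 = 1052/15
d8 = -6
d9 = -2/5
d10 = 61/3
endpoint = (-659/15, -2/5)

Apply edit: d2 := 19
  d4 = d2/3 + d1*4 = 263/15
  d5 = d3*2 = 34/3
  d6 = d5 - d2 + d3 = -2
  d7 = d4*4 = 1052/15
  d8 = d6*3 = -6
  d9 = d6/5 = -2/5
  d10 = d4 + d1 = 61/3
Walk from origin (0, 0):
  seg 1: left by d10 = 61/3 → (-61/3, 0)
  seg 2: up by d9 = -2/5 → (-61/3, -2/5)
  seg 3: right by d9 = -2/5 → (-311/15, -2/5)
  seg 4: left by d4 = 263/15 → (-574/15, -2/5)
  seg 5: left by d3 = 17/3 → (-659/15, -2/5)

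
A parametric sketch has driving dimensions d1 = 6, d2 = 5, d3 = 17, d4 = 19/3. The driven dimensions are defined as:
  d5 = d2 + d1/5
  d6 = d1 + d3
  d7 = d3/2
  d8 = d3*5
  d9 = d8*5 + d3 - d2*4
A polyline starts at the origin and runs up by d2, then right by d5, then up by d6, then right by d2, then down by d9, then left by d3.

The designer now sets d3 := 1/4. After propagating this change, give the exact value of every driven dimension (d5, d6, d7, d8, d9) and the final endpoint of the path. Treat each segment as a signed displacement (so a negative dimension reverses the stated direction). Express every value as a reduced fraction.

d5 = 31/5
d6 = 25/4
d7 = 1/8
d8 = 5/4
d9 = -27/2
endpoint = (219/20, 99/4)

Apply edit: d3 := 1/4
  d5 = d2 + d1/5 = 31/5
  d6 = d1 + d3 = 25/4
  d7 = d3/2 = 1/8
  d8 = d3*5 = 5/4
  d9 = d8*5 + d3 - d2*4 = -27/2
Walk from origin (0, 0):
  seg 1: up by d2 = 5 → (0, 5)
  seg 2: right by d5 = 31/5 → (31/5, 5)
  seg 3: up by d6 = 25/4 → (31/5, 45/4)
  seg 4: right by d2 = 5 → (56/5, 45/4)
  seg 5: down by d9 = -27/2 → (56/5, 99/4)
  seg 6: left by d3 = 1/4 → (219/20, 99/4)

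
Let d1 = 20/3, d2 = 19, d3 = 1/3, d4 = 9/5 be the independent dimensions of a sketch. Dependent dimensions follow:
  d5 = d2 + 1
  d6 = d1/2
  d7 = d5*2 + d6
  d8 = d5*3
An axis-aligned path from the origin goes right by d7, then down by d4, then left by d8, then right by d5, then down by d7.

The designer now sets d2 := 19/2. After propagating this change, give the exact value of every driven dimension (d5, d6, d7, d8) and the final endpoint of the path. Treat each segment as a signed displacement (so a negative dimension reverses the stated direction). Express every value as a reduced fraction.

Apply edit: d2 := 19/2
  d5 = d2 + 1 = 21/2
  d6 = d1/2 = 10/3
  d7 = d5*2 + d6 = 73/3
  d8 = d5*3 = 63/2
Walk from origin (0, 0):
  seg 1: right by d7 = 73/3 → (73/3, 0)
  seg 2: down by d4 = 9/5 → (73/3, -9/5)
  seg 3: left by d8 = 63/2 → (-43/6, -9/5)
  seg 4: right by d5 = 21/2 → (10/3, -9/5)
  seg 5: down by d7 = 73/3 → (10/3, -392/15)

d5 = 21/2
d6 = 10/3
d7 = 73/3
d8 = 63/2
endpoint = (10/3, -392/15)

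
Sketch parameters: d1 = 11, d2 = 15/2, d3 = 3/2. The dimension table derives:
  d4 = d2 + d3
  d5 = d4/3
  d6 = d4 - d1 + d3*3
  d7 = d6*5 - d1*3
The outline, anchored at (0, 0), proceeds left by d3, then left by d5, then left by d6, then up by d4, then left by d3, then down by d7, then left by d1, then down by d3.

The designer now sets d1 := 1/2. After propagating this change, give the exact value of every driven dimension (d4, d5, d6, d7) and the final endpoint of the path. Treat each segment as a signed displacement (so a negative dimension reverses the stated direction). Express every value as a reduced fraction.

Apply edit: d1 := 1/2
  d4 = d2 + d3 = 9
  d5 = d4/3 = 3
  d6 = d4 - d1 + d3*3 = 13
  d7 = d6*5 - d1*3 = 127/2
Walk from origin (0, 0):
  seg 1: left by d3 = 3/2 → (-3/2, 0)
  seg 2: left by d5 = 3 → (-9/2, 0)
  seg 3: left by d6 = 13 → (-35/2, 0)
  seg 4: up by d4 = 9 → (-35/2, 9)
  seg 5: left by d3 = 3/2 → (-19, 9)
  seg 6: down by d7 = 127/2 → (-19, -109/2)
  seg 7: left by d1 = 1/2 → (-39/2, -109/2)
  seg 8: down by d3 = 3/2 → (-39/2, -56)

d4 = 9
d5 = 3
d6 = 13
d7 = 127/2
endpoint = (-39/2, -56)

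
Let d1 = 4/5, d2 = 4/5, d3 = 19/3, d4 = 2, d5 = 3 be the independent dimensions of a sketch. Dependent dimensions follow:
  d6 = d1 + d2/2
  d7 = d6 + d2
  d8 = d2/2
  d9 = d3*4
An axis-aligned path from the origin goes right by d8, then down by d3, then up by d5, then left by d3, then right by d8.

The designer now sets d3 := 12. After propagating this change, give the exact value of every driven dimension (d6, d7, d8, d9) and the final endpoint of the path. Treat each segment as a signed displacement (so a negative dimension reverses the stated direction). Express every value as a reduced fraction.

Apply edit: d3 := 12
  d6 = d1 + d2/2 = 6/5
  d7 = d6 + d2 = 2
  d8 = d2/2 = 2/5
  d9 = d3*4 = 48
Walk from origin (0, 0):
  seg 1: right by d8 = 2/5 → (2/5, 0)
  seg 2: down by d3 = 12 → (2/5, -12)
  seg 3: up by d5 = 3 → (2/5, -9)
  seg 4: left by d3 = 12 → (-58/5, -9)
  seg 5: right by d8 = 2/5 → (-56/5, -9)

d6 = 6/5
d7 = 2
d8 = 2/5
d9 = 48
endpoint = (-56/5, -9)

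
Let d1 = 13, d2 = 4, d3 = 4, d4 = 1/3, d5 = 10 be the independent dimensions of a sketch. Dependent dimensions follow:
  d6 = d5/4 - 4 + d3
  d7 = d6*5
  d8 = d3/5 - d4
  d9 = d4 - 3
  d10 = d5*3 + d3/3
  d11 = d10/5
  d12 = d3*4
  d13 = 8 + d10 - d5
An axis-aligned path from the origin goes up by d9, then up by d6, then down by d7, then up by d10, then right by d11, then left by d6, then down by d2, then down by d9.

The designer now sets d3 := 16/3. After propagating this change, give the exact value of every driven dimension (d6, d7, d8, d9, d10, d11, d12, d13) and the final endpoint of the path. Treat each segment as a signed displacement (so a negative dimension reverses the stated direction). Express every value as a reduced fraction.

Apply edit: d3 := 16/3
  d6 = d5/4 - 4 + d3 = 23/6
  d7 = d6*5 = 115/6
  d8 = d3/5 - d4 = 11/15
  d9 = d4 - 3 = -8/3
  d10 = d5*3 + d3/3 = 286/9
  d11 = d10/5 = 286/45
  d12 = d3*4 = 64/3
  d13 = 8 + d10 - d5 = 268/9
Walk from origin (0, 0):
  seg 1: up by d9 = -8/3 → (0, -8/3)
  seg 2: up by d6 = 23/6 → (0, 7/6)
  seg 3: down by d7 = 115/6 → (0, -18)
  seg 4: up by d10 = 286/9 → (0, 124/9)
  seg 5: right by d11 = 286/45 → (286/45, 124/9)
  seg 6: left by d6 = 23/6 → (227/90, 124/9)
  seg 7: down by d2 = 4 → (227/90, 88/9)
  seg 8: down by d9 = -8/3 → (227/90, 112/9)

d6 = 23/6
d7 = 115/6
d8 = 11/15
d9 = -8/3
d10 = 286/9
d11 = 286/45
d12 = 64/3
d13 = 268/9
endpoint = (227/90, 112/9)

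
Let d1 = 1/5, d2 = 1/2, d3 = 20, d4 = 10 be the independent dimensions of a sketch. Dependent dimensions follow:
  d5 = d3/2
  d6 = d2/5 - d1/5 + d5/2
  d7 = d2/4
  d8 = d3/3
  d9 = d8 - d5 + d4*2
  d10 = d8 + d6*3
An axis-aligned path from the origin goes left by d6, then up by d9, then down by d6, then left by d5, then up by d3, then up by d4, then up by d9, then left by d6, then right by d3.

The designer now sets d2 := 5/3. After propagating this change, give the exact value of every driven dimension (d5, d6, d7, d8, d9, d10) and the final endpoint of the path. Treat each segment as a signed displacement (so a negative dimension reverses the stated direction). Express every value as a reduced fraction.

Apply edit: d2 := 5/3
  d5 = d3/2 = 10
  d6 = d2/5 - d1/5 + d5/2 = 397/75
  d7 = d2/4 = 5/12
  d8 = d3/3 = 20/3
  d9 = d8 - d5 + d4*2 = 50/3
  d10 = d8 + d6*3 = 1691/75
Walk from origin (0, 0):
  seg 1: left by d6 = 397/75 → (-397/75, 0)
  seg 2: up by d9 = 50/3 → (-397/75, 50/3)
  seg 3: down by d6 = 397/75 → (-397/75, 853/75)
  seg 4: left by d5 = 10 → (-1147/75, 853/75)
  seg 5: up by d3 = 20 → (-1147/75, 2353/75)
  seg 6: up by d4 = 10 → (-1147/75, 3103/75)
  seg 7: up by d9 = 50/3 → (-1147/75, 1451/25)
  seg 8: left by d6 = 397/75 → (-1544/75, 1451/25)
  seg 9: right by d3 = 20 → (-44/75, 1451/25)

d5 = 10
d6 = 397/75
d7 = 5/12
d8 = 20/3
d9 = 50/3
d10 = 1691/75
endpoint = (-44/75, 1451/25)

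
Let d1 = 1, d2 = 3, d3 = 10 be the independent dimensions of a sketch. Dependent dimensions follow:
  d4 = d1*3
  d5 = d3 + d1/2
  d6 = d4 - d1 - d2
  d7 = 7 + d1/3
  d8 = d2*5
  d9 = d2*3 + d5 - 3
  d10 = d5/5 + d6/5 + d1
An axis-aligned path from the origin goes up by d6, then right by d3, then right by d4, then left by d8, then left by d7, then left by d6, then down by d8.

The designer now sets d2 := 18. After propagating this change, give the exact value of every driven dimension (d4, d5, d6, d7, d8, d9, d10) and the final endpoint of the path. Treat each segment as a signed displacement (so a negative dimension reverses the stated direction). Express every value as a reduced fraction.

d4 = 3
d5 = 21/2
d6 = -16
d7 = 22/3
d8 = 90
d9 = 123/2
d10 = -1/10
endpoint = (-205/3, -106)

Apply edit: d2 := 18
  d4 = d1*3 = 3
  d5 = d3 + d1/2 = 21/2
  d6 = d4 - d1 - d2 = -16
  d7 = 7 + d1/3 = 22/3
  d8 = d2*5 = 90
  d9 = d2*3 + d5 - 3 = 123/2
  d10 = d5/5 + d6/5 + d1 = -1/10
Walk from origin (0, 0):
  seg 1: up by d6 = -16 → (0, -16)
  seg 2: right by d3 = 10 → (10, -16)
  seg 3: right by d4 = 3 → (13, -16)
  seg 4: left by d8 = 90 → (-77, -16)
  seg 5: left by d7 = 22/3 → (-253/3, -16)
  seg 6: left by d6 = -16 → (-205/3, -16)
  seg 7: down by d8 = 90 → (-205/3, -106)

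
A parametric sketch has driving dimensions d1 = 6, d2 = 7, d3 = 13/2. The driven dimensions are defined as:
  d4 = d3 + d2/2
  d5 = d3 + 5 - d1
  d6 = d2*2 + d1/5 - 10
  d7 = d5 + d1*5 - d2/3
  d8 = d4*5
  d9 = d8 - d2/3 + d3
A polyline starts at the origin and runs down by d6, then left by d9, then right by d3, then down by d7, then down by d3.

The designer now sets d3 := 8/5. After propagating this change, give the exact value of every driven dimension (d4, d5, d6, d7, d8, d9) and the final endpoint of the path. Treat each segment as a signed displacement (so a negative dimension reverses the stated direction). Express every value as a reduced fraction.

Apply edit: d3 := 8/5
  d4 = d3 + d2/2 = 51/10
  d5 = d3 + 5 - d1 = 3/5
  d6 = d2*2 + d1/5 - 10 = 26/5
  d7 = d5 + d1*5 - d2/3 = 424/15
  d8 = d4*5 = 51/2
  d9 = d8 - d2/3 + d3 = 743/30
Walk from origin (0, 0):
  seg 1: down by d6 = 26/5 → (0, -26/5)
  seg 2: left by d9 = 743/30 → (-743/30, -26/5)
  seg 3: right by d3 = 8/5 → (-139/6, -26/5)
  seg 4: down by d7 = 424/15 → (-139/6, -502/15)
  seg 5: down by d3 = 8/5 → (-139/6, -526/15)

d4 = 51/10
d5 = 3/5
d6 = 26/5
d7 = 424/15
d8 = 51/2
d9 = 743/30
endpoint = (-139/6, -526/15)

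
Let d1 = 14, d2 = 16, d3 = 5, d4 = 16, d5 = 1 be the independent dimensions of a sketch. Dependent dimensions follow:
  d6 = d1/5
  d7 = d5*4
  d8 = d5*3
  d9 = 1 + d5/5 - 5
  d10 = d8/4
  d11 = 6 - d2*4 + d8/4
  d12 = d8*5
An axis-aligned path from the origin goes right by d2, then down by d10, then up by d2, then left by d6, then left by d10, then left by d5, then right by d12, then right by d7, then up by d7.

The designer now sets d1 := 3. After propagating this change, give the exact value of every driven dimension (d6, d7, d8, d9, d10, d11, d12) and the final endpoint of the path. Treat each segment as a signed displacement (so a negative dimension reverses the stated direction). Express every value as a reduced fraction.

Apply edit: d1 := 3
  d6 = d1/5 = 3/5
  d7 = d5*4 = 4
  d8 = d5*3 = 3
  d9 = 1 + d5/5 - 5 = -19/5
  d10 = d8/4 = 3/4
  d11 = 6 - d2*4 + d8/4 = -229/4
  d12 = d8*5 = 15
Walk from origin (0, 0):
  seg 1: right by d2 = 16 → (16, 0)
  seg 2: down by d10 = 3/4 → (16, -3/4)
  seg 3: up by d2 = 16 → (16, 61/4)
  seg 4: left by d6 = 3/5 → (77/5, 61/4)
  seg 5: left by d10 = 3/4 → (293/20, 61/4)
  seg 6: left by d5 = 1 → (273/20, 61/4)
  seg 7: right by d12 = 15 → (573/20, 61/4)
  seg 8: right by d7 = 4 → (653/20, 61/4)
  seg 9: up by d7 = 4 → (653/20, 77/4)

d6 = 3/5
d7 = 4
d8 = 3
d9 = -19/5
d10 = 3/4
d11 = -229/4
d12 = 15
endpoint = (653/20, 77/4)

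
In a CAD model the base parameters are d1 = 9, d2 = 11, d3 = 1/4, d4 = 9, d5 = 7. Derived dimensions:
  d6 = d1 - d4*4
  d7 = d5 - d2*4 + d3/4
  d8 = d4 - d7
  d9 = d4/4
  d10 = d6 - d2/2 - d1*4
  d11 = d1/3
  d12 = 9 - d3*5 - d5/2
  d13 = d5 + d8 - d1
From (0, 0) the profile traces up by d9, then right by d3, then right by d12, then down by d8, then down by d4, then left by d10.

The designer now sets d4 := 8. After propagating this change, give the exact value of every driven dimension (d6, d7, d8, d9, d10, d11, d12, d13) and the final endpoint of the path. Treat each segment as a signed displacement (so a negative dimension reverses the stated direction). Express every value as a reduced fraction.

d6 = -23
d7 = -591/16
d8 = 719/16
d9 = 2
d10 = -129/2
d11 = 3
d12 = 17/4
d13 = 687/16
endpoint = (69, -815/16)

Apply edit: d4 := 8
  d6 = d1 - d4*4 = -23
  d7 = d5 - d2*4 + d3/4 = -591/16
  d8 = d4 - d7 = 719/16
  d9 = d4/4 = 2
  d10 = d6 - d2/2 - d1*4 = -129/2
  d11 = d1/3 = 3
  d12 = 9 - d3*5 - d5/2 = 17/4
  d13 = d5 + d8 - d1 = 687/16
Walk from origin (0, 0):
  seg 1: up by d9 = 2 → (0, 2)
  seg 2: right by d3 = 1/4 → (1/4, 2)
  seg 3: right by d12 = 17/4 → (9/2, 2)
  seg 4: down by d8 = 719/16 → (9/2, -687/16)
  seg 5: down by d4 = 8 → (9/2, -815/16)
  seg 6: left by d10 = -129/2 → (69, -815/16)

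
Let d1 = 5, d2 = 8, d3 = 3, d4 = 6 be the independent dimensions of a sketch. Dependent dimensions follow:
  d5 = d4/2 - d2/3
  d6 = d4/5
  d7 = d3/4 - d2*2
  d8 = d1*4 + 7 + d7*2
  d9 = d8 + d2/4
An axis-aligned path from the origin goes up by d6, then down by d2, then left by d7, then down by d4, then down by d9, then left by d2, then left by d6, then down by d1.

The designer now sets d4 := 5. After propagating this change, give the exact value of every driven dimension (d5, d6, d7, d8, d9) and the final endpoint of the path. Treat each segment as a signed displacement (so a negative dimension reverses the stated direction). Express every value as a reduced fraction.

Apply edit: d4 := 5
  d5 = d4/2 - d2/3 = -1/6
  d6 = d4/5 = 1
  d7 = d3/4 - d2*2 = -61/4
  d8 = d1*4 + 7 + d7*2 = -7/2
  d9 = d8 + d2/4 = -3/2
Walk from origin (0, 0):
  seg 1: up by d6 = 1 → (0, 1)
  seg 2: down by d2 = 8 → (0, -7)
  seg 3: left by d7 = -61/4 → (61/4, -7)
  seg 4: down by d4 = 5 → (61/4, -12)
  seg 5: down by d9 = -3/2 → (61/4, -21/2)
  seg 6: left by d2 = 8 → (29/4, -21/2)
  seg 7: left by d6 = 1 → (25/4, -21/2)
  seg 8: down by d1 = 5 → (25/4, -31/2)

d5 = -1/6
d6 = 1
d7 = -61/4
d8 = -7/2
d9 = -3/2
endpoint = (25/4, -31/2)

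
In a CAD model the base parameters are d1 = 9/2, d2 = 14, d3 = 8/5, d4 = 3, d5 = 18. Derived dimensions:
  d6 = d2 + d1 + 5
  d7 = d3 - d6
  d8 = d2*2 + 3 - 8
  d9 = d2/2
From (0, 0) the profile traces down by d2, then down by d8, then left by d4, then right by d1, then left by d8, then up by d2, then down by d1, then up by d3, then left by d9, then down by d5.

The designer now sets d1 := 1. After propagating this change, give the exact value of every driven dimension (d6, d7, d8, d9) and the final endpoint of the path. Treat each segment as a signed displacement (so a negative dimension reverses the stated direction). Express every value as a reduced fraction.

d6 = 20
d7 = -92/5
d8 = 23
d9 = 7
endpoint = (-32, -202/5)

Apply edit: d1 := 1
  d6 = d2 + d1 + 5 = 20
  d7 = d3 - d6 = -92/5
  d8 = d2*2 + 3 - 8 = 23
  d9 = d2/2 = 7
Walk from origin (0, 0):
  seg 1: down by d2 = 14 → (0, -14)
  seg 2: down by d8 = 23 → (0, -37)
  seg 3: left by d4 = 3 → (-3, -37)
  seg 4: right by d1 = 1 → (-2, -37)
  seg 5: left by d8 = 23 → (-25, -37)
  seg 6: up by d2 = 14 → (-25, -23)
  seg 7: down by d1 = 1 → (-25, -24)
  seg 8: up by d3 = 8/5 → (-25, -112/5)
  seg 9: left by d9 = 7 → (-32, -112/5)
  seg 10: down by d5 = 18 → (-32, -202/5)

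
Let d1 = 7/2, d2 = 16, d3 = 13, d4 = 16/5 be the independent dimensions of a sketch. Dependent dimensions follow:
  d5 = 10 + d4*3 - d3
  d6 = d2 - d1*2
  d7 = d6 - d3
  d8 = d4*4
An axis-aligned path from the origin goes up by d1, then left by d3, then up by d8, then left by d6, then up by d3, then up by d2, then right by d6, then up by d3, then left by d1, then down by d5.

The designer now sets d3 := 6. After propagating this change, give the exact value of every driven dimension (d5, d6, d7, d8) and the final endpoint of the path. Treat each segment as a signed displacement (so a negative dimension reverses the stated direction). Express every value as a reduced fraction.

d5 = 68/5
d6 = 9
d7 = 3
d8 = 64/5
endpoint = (-19/2, 307/10)

Apply edit: d3 := 6
  d5 = 10 + d4*3 - d3 = 68/5
  d6 = d2 - d1*2 = 9
  d7 = d6 - d3 = 3
  d8 = d4*4 = 64/5
Walk from origin (0, 0):
  seg 1: up by d1 = 7/2 → (0, 7/2)
  seg 2: left by d3 = 6 → (-6, 7/2)
  seg 3: up by d8 = 64/5 → (-6, 163/10)
  seg 4: left by d6 = 9 → (-15, 163/10)
  seg 5: up by d3 = 6 → (-15, 223/10)
  seg 6: up by d2 = 16 → (-15, 383/10)
  seg 7: right by d6 = 9 → (-6, 383/10)
  seg 8: up by d3 = 6 → (-6, 443/10)
  seg 9: left by d1 = 7/2 → (-19/2, 443/10)
  seg 10: down by d5 = 68/5 → (-19/2, 307/10)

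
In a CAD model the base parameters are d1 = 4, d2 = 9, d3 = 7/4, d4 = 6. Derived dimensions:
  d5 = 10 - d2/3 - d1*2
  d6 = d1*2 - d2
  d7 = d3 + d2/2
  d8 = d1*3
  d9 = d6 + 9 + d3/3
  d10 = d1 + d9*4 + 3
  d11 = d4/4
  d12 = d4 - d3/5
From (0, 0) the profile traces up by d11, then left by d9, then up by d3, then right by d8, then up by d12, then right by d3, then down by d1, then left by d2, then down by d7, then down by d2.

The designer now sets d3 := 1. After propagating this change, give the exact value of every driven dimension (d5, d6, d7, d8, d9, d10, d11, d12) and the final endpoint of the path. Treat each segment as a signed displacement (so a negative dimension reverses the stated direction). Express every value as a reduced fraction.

Apply edit: d3 := 1
  d5 = 10 - d2/3 - d1*2 = -1
  d6 = d1*2 - d2 = -1
  d7 = d3 + d2/2 = 11/2
  d8 = d1*3 = 12
  d9 = d6 + 9 + d3/3 = 25/3
  d10 = d1 + d9*4 + 3 = 121/3
  d11 = d4/4 = 3/2
  d12 = d4 - d3/5 = 29/5
Walk from origin (0, 0):
  seg 1: up by d11 = 3/2 → (0, 3/2)
  seg 2: left by d9 = 25/3 → (-25/3, 3/2)
  seg 3: up by d3 = 1 → (-25/3, 5/2)
  seg 4: right by d8 = 12 → (11/3, 5/2)
  seg 5: up by d12 = 29/5 → (11/3, 83/10)
  seg 6: right by d3 = 1 → (14/3, 83/10)
  seg 7: down by d1 = 4 → (14/3, 43/10)
  seg 8: left by d2 = 9 → (-13/3, 43/10)
  seg 9: down by d7 = 11/2 → (-13/3, -6/5)
  seg 10: down by d2 = 9 → (-13/3, -51/5)

d5 = -1
d6 = -1
d7 = 11/2
d8 = 12
d9 = 25/3
d10 = 121/3
d11 = 3/2
d12 = 29/5
endpoint = (-13/3, -51/5)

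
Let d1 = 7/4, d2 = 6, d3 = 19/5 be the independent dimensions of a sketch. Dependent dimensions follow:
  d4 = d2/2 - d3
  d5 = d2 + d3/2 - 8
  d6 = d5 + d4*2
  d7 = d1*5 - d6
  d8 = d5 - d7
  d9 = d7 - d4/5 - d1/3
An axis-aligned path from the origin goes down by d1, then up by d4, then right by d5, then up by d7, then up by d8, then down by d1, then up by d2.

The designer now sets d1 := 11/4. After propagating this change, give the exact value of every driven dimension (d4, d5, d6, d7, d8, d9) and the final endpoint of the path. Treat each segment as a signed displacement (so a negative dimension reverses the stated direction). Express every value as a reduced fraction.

Apply edit: d1 := 11/4
  d4 = d2/2 - d3 = -4/5
  d5 = d2 + d3/2 - 8 = -1/10
  d6 = d5 + d4*2 = -17/10
  d7 = d1*5 - d6 = 309/20
  d8 = d5 - d7 = -311/20
  d9 = d7 - d4/5 - d1/3 = 1102/75
Walk from origin (0, 0):
  seg 1: down by d1 = 11/4 → (0, -11/4)
  seg 2: up by d4 = -4/5 → (0, -71/20)
  seg 3: right by d5 = -1/10 → (-1/10, -71/20)
  seg 4: up by d7 = 309/20 → (-1/10, 119/10)
  seg 5: up by d8 = -311/20 → (-1/10, -73/20)
  seg 6: down by d1 = 11/4 → (-1/10, -32/5)
  seg 7: up by d2 = 6 → (-1/10, -2/5)

d4 = -4/5
d5 = -1/10
d6 = -17/10
d7 = 309/20
d8 = -311/20
d9 = 1102/75
endpoint = (-1/10, -2/5)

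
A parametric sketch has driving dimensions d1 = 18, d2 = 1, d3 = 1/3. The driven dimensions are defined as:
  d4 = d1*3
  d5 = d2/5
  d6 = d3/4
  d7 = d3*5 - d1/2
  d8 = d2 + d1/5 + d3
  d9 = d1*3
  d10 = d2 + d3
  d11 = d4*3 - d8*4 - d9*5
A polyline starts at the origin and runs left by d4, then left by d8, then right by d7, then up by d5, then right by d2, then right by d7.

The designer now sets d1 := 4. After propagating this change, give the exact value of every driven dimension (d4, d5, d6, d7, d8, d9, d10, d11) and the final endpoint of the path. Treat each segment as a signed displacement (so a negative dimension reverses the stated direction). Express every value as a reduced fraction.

d4 = 12
d5 = 1/5
d6 = 1/12
d7 = -1/3
d8 = 32/15
d9 = 12
d10 = 4/3
d11 = -488/15
endpoint = (-69/5, 1/5)

Apply edit: d1 := 4
  d4 = d1*3 = 12
  d5 = d2/5 = 1/5
  d6 = d3/4 = 1/12
  d7 = d3*5 - d1/2 = -1/3
  d8 = d2 + d1/5 + d3 = 32/15
  d9 = d1*3 = 12
  d10 = d2 + d3 = 4/3
  d11 = d4*3 - d8*4 - d9*5 = -488/15
Walk from origin (0, 0):
  seg 1: left by d4 = 12 → (-12, 0)
  seg 2: left by d8 = 32/15 → (-212/15, 0)
  seg 3: right by d7 = -1/3 → (-217/15, 0)
  seg 4: up by d5 = 1/5 → (-217/15, 1/5)
  seg 5: right by d2 = 1 → (-202/15, 1/5)
  seg 6: right by d7 = -1/3 → (-69/5, 1/5)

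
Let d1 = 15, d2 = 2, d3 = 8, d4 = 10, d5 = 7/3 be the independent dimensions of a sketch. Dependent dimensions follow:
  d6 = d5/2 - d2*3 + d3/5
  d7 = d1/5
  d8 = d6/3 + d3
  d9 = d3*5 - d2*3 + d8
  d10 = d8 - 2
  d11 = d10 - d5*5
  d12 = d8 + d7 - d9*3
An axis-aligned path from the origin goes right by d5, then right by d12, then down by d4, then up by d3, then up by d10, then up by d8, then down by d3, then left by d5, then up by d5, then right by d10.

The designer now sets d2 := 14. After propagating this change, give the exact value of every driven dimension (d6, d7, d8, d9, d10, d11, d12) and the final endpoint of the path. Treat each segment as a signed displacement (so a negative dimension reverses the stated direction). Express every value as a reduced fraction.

d6 = -1177/30
d7 = 3
d8 = -457/90
d9 = -637/90
d10 = -637/90
d11 = -1687/90
d12 = 862/45
endpoint = (1087/90, -892/45)

Apply edit: d2 := 14
  d6 = d5/2 - d2*3 + d3/5 = -1177/30
  d7 = d1/5 = 3
  d8 = d6/3 + d3 = -457/90
  d9 = d3*5 - d2*3 + d8 = -637/90
  d10 = d8 - 2 = -637/90
  d11 = d10 - d5*5 = -1687/90
  d12 = d8 + d7 - d9*3 = 862/45
Walk from origin (0, 0):
  seg 1: right by d5 = 7/3 → (7/3, 0)
  seg 2: right by d12 = 862/45 → (967/45, 0)
  seg 3: down by d4 = 10 → (967/45, -10)
  seg 4: up by d3 = 8 → (967/45, -2)
  seg 5: up by d10 = -637/90 → (967/45, -817/90)
  seg 6: up by d8 = -457/90 → (967/45, -637/45)
  seg 7: down by d3 = 8 → (967/45, -997/45)
  seg 8: left by d5 = 7/3 → (862/45, -997/45)
  seg 9: up by d5 = 7/3 → (862/45, -892/45)
  seg 10: right by d10 = -637/90 → (1087/90, -892/45)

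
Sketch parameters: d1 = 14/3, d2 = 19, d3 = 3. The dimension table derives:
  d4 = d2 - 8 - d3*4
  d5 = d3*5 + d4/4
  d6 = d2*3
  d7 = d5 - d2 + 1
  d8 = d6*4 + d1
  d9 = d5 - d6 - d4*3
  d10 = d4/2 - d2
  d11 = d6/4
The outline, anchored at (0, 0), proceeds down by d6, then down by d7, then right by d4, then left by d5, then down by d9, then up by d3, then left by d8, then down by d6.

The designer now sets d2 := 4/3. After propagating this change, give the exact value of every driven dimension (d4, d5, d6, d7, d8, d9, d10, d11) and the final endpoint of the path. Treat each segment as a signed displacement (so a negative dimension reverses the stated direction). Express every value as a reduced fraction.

d4 = -56/3
d5 = 31/3
d6 = 4
d7 = 10
d8 = 62/3
d9 = 187/3
d10 = -32/3
d11 = 1
endpoint = (-149/3, -232/3)

Apply edit: d2 := 4/3
  d4 = d2 - 8 - d3*4 = -56/3
  d5 = d3*5 + d4/4 = 31/3
  d6 = d2*3 = 4
  d7 = d5 - d2 + 1 = 10
  d8 = d6*4 + d1 = 62/3
  d9 = d5 - d6 - d4*3 = 187/3
  d10 = d4/2 - d2 = -32/3
  d11 = d6/4 = 1
Walk from origin (0, 0):
  seg 1: down by d6 = 4 → (0, -4)
  seg 2: down by d7 = 10 → (0, -14)
  seg 3: right by d4 = -56/3 → (-56/3, -14)
  seg 4: left by d5 = 31/3 → (-29, -14)
  seg 5: down by d9 = 187/3 → (-29, -229/3)
  seg 6: up by d3 = 3 → (-29, -220/3)
  seg 7: left by d8 = 62/3 → (-149/3, -220/3)
  seg 8: down by d6 = 4 → (-149/3, -232/3)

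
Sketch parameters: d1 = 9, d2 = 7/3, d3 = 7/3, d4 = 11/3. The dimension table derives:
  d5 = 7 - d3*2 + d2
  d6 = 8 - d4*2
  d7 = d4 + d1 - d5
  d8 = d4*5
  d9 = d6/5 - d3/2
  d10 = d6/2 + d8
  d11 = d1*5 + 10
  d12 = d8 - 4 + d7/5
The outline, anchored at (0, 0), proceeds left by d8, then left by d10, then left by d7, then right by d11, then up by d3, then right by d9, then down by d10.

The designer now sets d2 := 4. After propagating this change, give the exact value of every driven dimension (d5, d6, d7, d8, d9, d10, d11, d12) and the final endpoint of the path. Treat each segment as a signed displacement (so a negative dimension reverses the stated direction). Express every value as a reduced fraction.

Apply edit: d2 := 4
  d5 = 7 - d3*2 + d2 = 19/3
  d6 = 8 - d4*2 = 2/3
  d7 = d4 + d1 - d5 = 19/3
  d8 = d4*5 = 55/3
  d9 = d6/5 - d3/2 = -31/30
  d10 = d6/2 + d8 = 56/3
  d11 = d1*5 + 10 = 55
  d12 = d8 - 4 + d7/5 = 78/5
Walk from origin (0, 0):
  seg 1: left by d8 = 55/3 → (-55/3, 0)
  seg 2: left by d10 = 56/3 → (-37, 0)
  seg 3: left by d7 = 19/3 → (-130/3, 0)
  seg 4: right by d11 = 55 → (35/3, 0)
  seg 5: up by d3 = 7/3 → (35/3, 7/3)
  seg 6: right by d9 = -31/30 → (319/30, 7/3)
  seg 7: down by d10 = 56/3 → (319/30, -49/3)

d5 = 19/3
d6 = 2/3
d7 = 19/3
d8 = 55/3
d9 = -31/30
d10 = 56/3
d11 = 55
d12 = 78/5
endpoint = (319/30, -49/3)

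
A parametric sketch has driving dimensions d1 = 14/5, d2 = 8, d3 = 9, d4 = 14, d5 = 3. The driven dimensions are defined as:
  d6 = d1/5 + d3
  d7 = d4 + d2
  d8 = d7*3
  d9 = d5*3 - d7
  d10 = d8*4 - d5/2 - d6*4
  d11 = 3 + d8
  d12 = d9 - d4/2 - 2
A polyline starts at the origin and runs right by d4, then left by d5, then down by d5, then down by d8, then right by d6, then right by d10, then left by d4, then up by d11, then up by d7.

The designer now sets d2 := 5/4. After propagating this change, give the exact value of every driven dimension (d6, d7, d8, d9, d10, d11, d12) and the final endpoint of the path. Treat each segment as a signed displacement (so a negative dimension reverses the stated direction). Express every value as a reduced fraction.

d6 = 239/25
d7 = 61/4
d8 = 183/4
d9 = -25/4
d10 = 7163/50
d11 = 195/4
d12 = -61/4
endpoint = (7491/50, 61/4)

Apply edit: d2 := 5/4
  d6 = d1/5 + d3 = 239/25
  d7 = d4 + d2 = 61/4
  d8 = d7*3 = 183/4
  d9 = d5*3 - d7 = -25/4
  d10 = d8*4 - d5/2 - d6*4 = 7163/50
  d11 = 3 + d8 = 195/4
  d12 = d9 - d4/2 - 2 = -61/4
Walk from origin (0, 0):
  seg 1: right by d4 = 14 → (14, 0)
  seg 2: left by d5 = 3 → (11, 0)
  seg 3: down by d5 = 3 → (11, -3)
  seg 4: down by d8 = 183/4 → (11, -195/4)
  seg 5: right by d6 = 239/25 → (514/25, -195/4)
  seg 6: right by d10 = 7163/50 → (8191/50, -195/4)
  seg 7: left by d4 = 14 → (7491/50, -195/4)
  seg 8: up by d11 = 195/4 → (7491/50, 0)
  seg 9: up by d7 = 61/4 → (7491/50, 61/4)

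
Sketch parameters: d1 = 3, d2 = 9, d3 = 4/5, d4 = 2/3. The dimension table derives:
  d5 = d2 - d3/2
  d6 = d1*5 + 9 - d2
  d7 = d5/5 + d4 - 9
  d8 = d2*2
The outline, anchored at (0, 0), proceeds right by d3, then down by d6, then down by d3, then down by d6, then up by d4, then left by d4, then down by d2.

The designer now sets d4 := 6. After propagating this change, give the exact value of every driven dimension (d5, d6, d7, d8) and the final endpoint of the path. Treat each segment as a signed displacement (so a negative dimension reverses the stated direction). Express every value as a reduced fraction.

Apply edit: d4 := 6
  d5 = d2 - d3/2 = 43/5
  d6 = d1*5 + 9 - d2 = 15
  d7 = d5/5 + d4 - 9 = -32/25
  d8 = d2*2 = 18
Walk from origin (0, 0):
  seg 1: right by d3 = 4/5 → (4/5, 0)
  seg 2: down by d6 = 15 → (4/5, -15)
  seg 3: down by d3 = 4/5 → (4/5, -79/5)
  seg 4: down by d6 = 15 → (4/5, -154/5)
  seg 5: up by d4 = 6 → (4/5, -124/5)
  seg 6: left by d4 = 6 → (-26/5, -124/5)
  seg 7: down by d2 = 9 → (-26/5, -169/5)

d5 = 43/5
d6 = 15
d7 = -32/25
d8 = 18
endpoint = (-26/5, -169/5)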